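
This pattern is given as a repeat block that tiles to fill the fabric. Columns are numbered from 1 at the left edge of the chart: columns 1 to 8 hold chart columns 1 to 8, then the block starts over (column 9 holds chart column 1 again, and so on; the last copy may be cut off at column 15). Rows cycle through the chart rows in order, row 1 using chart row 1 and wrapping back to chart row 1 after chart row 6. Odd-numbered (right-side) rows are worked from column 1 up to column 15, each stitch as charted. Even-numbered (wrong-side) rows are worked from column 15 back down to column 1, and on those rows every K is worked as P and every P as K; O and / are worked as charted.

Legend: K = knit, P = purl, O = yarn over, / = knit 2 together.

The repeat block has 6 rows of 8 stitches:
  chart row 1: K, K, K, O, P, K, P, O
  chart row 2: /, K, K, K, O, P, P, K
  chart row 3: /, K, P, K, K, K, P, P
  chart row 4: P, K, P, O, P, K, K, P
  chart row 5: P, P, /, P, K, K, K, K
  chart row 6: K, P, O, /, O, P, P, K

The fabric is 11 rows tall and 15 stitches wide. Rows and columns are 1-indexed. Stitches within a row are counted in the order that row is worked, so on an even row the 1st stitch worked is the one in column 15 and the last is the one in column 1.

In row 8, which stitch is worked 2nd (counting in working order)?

Stitch:
K

Derivation:
Row 8 uses chart row ((8-1) mod 6)+1 = 2. Row 8 is even, so WS.
Chart row 2 tiled across columns 1-15: / K K K O P P K / K K K O P P
Wrong side: read the tiled row from column 15 down to 1 and exchange K with P (leave O, /).
Row 8 as worked: K K O P P P / P K K O P P P /
Stitch 2 in working order -> K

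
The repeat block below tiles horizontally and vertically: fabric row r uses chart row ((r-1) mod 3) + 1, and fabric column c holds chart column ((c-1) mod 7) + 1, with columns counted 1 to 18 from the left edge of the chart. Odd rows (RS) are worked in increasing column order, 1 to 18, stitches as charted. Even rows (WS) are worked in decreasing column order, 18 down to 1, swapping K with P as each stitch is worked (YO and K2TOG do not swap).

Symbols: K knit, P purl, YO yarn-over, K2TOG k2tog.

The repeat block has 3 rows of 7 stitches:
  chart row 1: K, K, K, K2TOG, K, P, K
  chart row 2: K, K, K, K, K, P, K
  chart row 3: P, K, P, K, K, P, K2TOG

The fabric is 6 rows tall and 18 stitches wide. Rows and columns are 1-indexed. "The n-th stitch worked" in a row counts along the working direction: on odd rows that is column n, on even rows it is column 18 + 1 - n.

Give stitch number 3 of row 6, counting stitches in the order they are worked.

Row 6 uses chart row ((6-1) mod 3)+1 = 3. Row 6 is even, so WS.
Chart row 3 tiled across columns 1-18: P K P K K P K2TOG P K P K K P K2TOG P K P K
WS row: flip the tiled sequence (start at column 18) and apply K<->P; YO and K2TOG stay.
Row 6 as worked: P K P K K2TOG K P P K P K K2TOG K P P K P K
The 3rd stitch worked is P.

Result:
P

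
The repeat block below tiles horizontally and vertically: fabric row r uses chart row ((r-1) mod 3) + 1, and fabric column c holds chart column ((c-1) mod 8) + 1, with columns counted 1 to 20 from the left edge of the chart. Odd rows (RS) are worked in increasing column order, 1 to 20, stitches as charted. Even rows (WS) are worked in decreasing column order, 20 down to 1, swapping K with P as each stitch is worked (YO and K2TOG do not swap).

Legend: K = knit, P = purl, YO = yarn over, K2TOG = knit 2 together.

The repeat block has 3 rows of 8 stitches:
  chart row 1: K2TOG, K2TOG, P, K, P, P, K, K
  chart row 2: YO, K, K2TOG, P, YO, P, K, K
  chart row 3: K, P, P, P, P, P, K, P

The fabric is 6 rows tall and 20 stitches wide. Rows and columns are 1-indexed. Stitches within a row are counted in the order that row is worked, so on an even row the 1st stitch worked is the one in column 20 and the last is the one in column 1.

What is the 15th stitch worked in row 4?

== STITCH ==
K

Derivation:
Row 4: (4-1) mod 3 = 0, so use chart row 1. Even row -> WS.
Chart row 1 tiled across columns 1-20: K2TOG K2TOG P K P P K K K2TOG K2TOG P K P P K K K2TOG K2TOG P K
WS row: flip the tiled sequence (start at column 20) and apply K<->P; YO and K2TOG stay.
Row 4 as worked: P K K2TOG K2TOG P P K K P K K2TOG K2TOG P P K K P K K2TOG K2TOG
Counting 15 along the worked row gives K.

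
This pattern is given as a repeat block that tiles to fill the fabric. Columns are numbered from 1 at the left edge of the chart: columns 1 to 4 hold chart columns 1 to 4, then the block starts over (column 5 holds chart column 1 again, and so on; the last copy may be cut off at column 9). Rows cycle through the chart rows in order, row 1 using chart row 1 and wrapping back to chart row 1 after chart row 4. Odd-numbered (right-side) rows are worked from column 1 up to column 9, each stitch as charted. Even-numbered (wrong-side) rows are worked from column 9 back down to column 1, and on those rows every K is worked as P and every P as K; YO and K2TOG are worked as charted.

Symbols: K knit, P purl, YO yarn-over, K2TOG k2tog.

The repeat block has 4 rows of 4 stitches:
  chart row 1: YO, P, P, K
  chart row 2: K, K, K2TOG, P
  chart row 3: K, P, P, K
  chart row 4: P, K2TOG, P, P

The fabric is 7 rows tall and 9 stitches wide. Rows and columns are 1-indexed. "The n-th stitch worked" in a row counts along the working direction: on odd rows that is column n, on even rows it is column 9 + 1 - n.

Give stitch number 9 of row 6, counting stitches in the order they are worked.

== STITCH ==
P

Derivation:
For row 6: chart row = ((6-1) mod 4) + 1 = 2; this is a WS (even) row.
Chart row 2 tiled across columns 1-9: K K K2TOG P K K K2TOG P K
WS: work from column 9 back to column 1 (reverse the tiled row), swapping K<->P (YO and K2TOG unchanged).
Row 6 as worked: P K K2TOG P P K K2TOG P P
The 9th stitch worked is P.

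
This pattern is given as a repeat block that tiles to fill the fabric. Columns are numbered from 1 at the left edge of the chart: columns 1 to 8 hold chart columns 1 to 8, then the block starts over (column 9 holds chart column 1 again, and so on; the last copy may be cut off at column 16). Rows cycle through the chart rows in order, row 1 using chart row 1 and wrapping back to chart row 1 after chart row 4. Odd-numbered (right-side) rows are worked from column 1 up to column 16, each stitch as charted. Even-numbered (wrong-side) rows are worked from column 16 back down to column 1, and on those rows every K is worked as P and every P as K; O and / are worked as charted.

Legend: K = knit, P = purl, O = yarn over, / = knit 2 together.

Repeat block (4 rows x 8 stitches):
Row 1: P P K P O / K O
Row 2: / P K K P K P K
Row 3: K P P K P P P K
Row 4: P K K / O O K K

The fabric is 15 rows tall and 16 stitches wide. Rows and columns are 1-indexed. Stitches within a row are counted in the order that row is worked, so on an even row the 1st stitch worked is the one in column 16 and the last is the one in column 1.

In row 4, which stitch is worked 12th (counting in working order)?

Row 4: (4-1) mod 4 = 3, so use chart row 4. Even row -> WS.
Chart row 4 tiled across columns 1-16: P K K / O O K K P K K / O O K K
WS row: flip the tiled sequence (start at column 16) and apply K<->P; O and / stay.
Row 4 as worked: P P O O / P P K P P O O / P P K
The 12th stitch worked is O.

Stitch:
O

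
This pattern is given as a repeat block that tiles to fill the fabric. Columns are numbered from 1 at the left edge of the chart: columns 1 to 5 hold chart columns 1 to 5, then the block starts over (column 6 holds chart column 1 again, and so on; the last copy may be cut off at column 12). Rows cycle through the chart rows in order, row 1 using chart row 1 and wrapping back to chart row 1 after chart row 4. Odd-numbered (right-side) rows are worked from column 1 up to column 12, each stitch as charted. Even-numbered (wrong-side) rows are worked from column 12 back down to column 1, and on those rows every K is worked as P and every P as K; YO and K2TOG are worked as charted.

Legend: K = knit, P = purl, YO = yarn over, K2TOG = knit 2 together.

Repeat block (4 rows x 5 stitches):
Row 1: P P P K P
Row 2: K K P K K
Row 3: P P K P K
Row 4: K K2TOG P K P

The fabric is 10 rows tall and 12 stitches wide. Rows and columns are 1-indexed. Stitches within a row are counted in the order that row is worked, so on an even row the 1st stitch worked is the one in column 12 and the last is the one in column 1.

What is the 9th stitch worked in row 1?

Row 1: (1-1) mod 4 = 0, so use chart row 1. Odd row -> RS.
Chart row 1 tiled across columns 1-12: P P P K P P P P K P P P
Right side: take the tiled row as-is (worked left to right from column 1).
The 9th stitch worked is K.

Result:
K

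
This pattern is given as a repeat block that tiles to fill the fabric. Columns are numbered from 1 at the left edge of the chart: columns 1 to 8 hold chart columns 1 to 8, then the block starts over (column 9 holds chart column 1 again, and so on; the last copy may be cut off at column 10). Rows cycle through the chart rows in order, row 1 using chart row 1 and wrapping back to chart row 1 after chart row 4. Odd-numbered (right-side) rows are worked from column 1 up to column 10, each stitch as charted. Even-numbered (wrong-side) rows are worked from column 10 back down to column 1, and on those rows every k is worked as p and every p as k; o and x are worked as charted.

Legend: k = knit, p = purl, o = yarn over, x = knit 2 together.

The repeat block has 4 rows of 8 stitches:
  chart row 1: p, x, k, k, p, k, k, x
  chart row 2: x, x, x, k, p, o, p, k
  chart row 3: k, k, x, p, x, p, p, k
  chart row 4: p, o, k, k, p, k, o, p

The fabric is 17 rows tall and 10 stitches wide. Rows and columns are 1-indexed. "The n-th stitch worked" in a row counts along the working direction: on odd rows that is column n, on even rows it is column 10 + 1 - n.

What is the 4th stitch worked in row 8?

== STITCH ==
o

Derivation:
Row 8: (8-1) mod 4 = 3, so use chart row 4. Even row -> WS.
Chart row 4 tiled across columns 1-10: p o k k p k o p p o
WS: work from column 10 back to column 1 (reverse the tiled row), swapping k<->p (o and x unchanged).
Row 8 as worked: o k k o p k p p o k
Counting 4 along the worked row gives o.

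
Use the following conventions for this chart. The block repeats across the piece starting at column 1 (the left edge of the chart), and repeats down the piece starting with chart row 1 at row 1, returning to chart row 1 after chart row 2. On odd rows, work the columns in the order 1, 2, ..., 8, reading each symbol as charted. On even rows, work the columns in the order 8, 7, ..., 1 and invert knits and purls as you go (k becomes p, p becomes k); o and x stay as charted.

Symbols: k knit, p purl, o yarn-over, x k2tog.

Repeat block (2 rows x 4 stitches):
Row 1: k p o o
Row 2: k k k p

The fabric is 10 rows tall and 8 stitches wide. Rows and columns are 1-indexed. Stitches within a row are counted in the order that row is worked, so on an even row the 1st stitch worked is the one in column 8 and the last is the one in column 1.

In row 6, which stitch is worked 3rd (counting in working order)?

Row 6: (6-1) mod 2 = 1, so use chart row 2. Even row -> WS.
Chart row 2 tiled across columns 1-8: k k k p k k k p
Wrong side: read the tiled row from column 8 down to 1 and exchange k with p (leave o, x).
Row 6 as worked: k p p p k p p p
Stitch 3 in working order -> p

Result:
p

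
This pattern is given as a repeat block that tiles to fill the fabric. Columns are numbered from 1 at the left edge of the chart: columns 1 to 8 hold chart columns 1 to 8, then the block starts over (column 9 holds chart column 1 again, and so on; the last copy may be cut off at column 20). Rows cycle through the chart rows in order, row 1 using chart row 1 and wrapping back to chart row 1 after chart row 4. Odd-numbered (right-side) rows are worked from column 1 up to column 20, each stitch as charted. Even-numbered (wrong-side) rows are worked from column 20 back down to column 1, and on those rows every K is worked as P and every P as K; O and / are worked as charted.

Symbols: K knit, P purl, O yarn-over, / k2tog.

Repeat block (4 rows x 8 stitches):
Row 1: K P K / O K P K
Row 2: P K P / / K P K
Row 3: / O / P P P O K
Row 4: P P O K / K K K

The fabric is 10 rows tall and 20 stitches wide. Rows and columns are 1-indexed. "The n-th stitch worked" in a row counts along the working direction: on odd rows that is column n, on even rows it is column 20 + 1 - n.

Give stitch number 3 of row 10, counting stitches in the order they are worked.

For row 10: chart row = ((10-1) mod 4) + 1 = 2; this is a WS (even) row.
Chart row 2 tiled across columns 1-20: P K P / / K P K P K P / / K P K P K P /
WS: work from column 20 back to column 1 (reverse the tiled row), swapping K<->P (O and / unchanged).
Row 10 as worked: / K P K P K P / / K P K P K P / / K P K
The 3rd stitch worked is P.

Stitch:
P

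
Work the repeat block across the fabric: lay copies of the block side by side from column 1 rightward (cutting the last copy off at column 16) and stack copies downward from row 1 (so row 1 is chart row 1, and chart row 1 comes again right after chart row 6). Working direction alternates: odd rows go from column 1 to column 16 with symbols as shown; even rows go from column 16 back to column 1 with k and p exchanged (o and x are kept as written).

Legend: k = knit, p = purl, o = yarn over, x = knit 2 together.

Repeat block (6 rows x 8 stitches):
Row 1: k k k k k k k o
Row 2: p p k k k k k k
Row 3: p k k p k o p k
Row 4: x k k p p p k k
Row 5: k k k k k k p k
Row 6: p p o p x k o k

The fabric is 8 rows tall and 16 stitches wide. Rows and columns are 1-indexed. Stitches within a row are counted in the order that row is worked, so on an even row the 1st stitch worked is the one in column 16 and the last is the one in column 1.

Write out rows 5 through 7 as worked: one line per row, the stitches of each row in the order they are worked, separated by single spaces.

Row 5: chart row 5, RS - tile across columns 1-16 and work as-is.
Row 6: chart row 6, WS - tiled (columns 1-16): p p o p x k o k p p o p x k o k; work from column 16 back to 1 with k<->p swapped.
Row 7: chart row 1, RS - tile across columns 1-16 and work as-is.

Rows as worked:
k k k k k k p k k k k k k k p k
p o p x k o k k p o p x k o k k
k k k k k k k o k k k k k k k o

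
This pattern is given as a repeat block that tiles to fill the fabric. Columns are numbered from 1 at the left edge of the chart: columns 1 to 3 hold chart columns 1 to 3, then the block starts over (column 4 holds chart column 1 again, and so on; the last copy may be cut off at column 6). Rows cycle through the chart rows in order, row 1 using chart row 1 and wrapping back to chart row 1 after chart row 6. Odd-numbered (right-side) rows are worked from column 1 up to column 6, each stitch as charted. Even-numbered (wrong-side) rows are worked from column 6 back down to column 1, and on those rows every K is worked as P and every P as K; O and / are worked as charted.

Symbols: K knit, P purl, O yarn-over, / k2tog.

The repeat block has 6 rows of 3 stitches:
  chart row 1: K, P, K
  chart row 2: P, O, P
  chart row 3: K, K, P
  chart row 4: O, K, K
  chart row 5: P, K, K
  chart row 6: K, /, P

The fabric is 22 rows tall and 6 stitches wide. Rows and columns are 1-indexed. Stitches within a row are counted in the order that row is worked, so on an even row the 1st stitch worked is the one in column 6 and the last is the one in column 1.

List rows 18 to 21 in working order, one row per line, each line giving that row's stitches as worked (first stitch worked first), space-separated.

Result:
K / P K / P
K P K K P K
K O K K O K
K K P K K P

Derivation:
Row 18: chart row 6, WS - tiled (columns 1-6): K / P K / P; work from column 6 back to 1 with K<->P swapped.
Row 19: chart row 1, RS - tile across columns 1-6 and work as-is.
Row 20: chart row 2, WS - tiled (columns 1-6): P O P P O P; work from column 6 back to 1 with K<->P swapped.
Row 21: chart row 3, RS - tile across columns 1-6 and work as-is.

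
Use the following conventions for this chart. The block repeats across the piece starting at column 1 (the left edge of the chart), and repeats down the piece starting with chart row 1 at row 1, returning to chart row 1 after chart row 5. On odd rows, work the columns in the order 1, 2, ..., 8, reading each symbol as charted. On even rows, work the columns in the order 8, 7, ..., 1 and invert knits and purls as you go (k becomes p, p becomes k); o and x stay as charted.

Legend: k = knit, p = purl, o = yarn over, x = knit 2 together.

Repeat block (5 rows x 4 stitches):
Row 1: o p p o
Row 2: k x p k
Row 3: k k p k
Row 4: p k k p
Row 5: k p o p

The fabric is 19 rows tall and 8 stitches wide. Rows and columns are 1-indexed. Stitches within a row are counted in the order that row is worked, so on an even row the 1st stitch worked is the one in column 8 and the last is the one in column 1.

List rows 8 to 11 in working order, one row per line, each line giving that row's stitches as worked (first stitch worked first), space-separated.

Row 8: chart row 3, WS - tiled (columns 1-8): k k p k k k p k; work from column 8 back to 1 with k<->p swapped.
Row 9: chart row 4, RS - tile across columns 1-8 and work as-is.
Row 10: chart row 5, WS - tiled (columns 1-8): k p o p k p o p; work from column 8 back to 1 with k<->p swapped.
Row 11: chart row 1, RS - tile across columns 1-8 and work as-is.

Rows as worked:
p k p p p k p p
p k k p p k k p
k o k p k o k p
o p p o o p p o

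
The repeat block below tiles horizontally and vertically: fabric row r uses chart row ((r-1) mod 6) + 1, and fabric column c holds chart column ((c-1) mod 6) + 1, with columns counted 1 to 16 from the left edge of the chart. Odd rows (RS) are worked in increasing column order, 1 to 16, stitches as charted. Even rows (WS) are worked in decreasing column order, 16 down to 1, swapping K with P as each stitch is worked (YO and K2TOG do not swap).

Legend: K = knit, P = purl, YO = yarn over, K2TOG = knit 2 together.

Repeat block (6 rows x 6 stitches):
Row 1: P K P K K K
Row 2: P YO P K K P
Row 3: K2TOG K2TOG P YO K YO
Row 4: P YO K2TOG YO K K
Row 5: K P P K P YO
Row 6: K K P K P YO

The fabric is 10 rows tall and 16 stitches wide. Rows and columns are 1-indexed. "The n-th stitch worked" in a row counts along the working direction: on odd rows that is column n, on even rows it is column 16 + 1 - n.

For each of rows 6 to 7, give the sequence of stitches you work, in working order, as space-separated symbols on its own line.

Rows as worked:
P K P P YO K P K P P YO K P K P P
P K P K K K P K P K K K P K P K

Derivation:
Row 6: chart row 6, WS - tiled (columns 1-16): K K P K P YO K K P K P YO K K P K; work from column 16 back to 1 with K<->P swapped.
Row 7: chart row 1, RS - tile across columns 1-16 and work as-is.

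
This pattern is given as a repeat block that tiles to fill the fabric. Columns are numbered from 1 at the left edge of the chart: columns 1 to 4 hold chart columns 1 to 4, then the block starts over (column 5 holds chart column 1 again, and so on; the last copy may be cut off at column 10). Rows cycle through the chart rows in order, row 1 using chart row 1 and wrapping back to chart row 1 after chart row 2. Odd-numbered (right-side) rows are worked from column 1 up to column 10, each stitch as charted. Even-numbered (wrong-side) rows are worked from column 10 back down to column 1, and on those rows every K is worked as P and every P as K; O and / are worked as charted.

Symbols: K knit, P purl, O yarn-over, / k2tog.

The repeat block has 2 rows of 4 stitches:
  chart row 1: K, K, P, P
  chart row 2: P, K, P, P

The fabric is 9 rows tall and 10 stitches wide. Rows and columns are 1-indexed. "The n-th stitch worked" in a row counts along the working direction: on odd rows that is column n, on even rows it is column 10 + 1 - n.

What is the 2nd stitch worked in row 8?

== STITCH ==
K

Derivation:
Row 8 uses chart row ((8-1) mod 2)+1 = 2. Row 8 is even, so WS.
Chart row 2 tiled across columns 1-10: P K P P P K P P P K
WS: work from column 10 back to column 1 (reverse the tiled row), swapping K<->P (O and / unchanged).
Row 8 as worked: P K K K P K K K P K
The 2nd stitch worked is K.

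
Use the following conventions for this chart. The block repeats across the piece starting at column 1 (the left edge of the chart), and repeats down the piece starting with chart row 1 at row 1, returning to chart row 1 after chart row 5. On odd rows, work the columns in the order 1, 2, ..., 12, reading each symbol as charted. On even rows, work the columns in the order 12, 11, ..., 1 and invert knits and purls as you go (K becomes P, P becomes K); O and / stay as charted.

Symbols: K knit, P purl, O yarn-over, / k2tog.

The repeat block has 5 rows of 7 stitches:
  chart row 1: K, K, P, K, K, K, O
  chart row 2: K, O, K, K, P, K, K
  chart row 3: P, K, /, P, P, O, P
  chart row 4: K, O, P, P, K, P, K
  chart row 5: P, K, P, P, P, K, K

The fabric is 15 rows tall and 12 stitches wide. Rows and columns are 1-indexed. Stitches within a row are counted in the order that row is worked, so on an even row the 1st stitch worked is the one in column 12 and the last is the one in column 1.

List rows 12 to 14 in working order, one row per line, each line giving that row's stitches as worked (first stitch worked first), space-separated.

Row 12: chart row 2, WS - tiled (columns 1-12): K O K K P K K K O K K P; work from column 12 back to 1 with K<->P swapped.
Row 13: chart row 3, RS - tile across columns 1-12 and work as-is.
Row 14: chart row 4, WS - tiled (columns 1-12): K O P P K P K K O P P K; work from column 12 back to 1 with K<->P swapped.

Result:
K P P O P P P K P P O P
P K / P P O P P K / P P
P K K O P P K P K K O P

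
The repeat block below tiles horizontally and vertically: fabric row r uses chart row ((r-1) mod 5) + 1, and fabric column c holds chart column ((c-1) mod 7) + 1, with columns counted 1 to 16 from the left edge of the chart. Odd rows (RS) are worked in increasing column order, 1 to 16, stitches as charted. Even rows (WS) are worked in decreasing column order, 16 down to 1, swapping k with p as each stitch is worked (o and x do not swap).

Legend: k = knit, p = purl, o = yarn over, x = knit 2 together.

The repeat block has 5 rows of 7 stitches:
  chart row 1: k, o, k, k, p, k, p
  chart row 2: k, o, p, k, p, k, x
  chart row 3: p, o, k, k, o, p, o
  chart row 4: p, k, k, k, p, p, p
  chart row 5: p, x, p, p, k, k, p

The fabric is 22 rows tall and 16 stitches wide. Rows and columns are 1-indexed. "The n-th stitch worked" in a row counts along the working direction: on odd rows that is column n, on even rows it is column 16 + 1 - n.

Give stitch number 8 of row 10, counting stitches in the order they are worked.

== STITCH ==
x

Derivation:
For row 10: chart row = ((10-1) mod 5) + 1 = 5; this is a WS (even) row.
Chart row 5 tiled across columns 1-16: p x p p k k p p x p p k k p p x
WS row: flip the tiled sequence (start at column 16) and apply k<->p; o and x stay.
Row 10 as worked: x k k p p k k x k k p p k k x k
Stitch 8 in working order -> x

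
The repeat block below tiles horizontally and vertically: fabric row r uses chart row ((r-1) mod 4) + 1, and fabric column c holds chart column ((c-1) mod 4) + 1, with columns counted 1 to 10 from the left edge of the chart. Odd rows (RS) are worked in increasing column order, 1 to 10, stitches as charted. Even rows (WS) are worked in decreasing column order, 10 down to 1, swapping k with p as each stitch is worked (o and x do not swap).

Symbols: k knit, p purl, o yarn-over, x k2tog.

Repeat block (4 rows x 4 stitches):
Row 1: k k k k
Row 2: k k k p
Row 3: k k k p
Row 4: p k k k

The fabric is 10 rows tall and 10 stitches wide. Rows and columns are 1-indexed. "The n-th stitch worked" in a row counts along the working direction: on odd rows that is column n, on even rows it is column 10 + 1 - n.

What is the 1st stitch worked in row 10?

For row 10: chart row = ((10-1) mod 4) + 1 = 2; this is a WS (even) row.
Chart row 2 tiled across columns 1-10: k k k p k k k p k k
WS: work from column 10 back to column 1 (reverse the tiled row), swapping k<->p (o and x unchanged).
Row 10 as worked: p p k p p p k p p p
Counting 1 along the worked row gives p.

Result:
p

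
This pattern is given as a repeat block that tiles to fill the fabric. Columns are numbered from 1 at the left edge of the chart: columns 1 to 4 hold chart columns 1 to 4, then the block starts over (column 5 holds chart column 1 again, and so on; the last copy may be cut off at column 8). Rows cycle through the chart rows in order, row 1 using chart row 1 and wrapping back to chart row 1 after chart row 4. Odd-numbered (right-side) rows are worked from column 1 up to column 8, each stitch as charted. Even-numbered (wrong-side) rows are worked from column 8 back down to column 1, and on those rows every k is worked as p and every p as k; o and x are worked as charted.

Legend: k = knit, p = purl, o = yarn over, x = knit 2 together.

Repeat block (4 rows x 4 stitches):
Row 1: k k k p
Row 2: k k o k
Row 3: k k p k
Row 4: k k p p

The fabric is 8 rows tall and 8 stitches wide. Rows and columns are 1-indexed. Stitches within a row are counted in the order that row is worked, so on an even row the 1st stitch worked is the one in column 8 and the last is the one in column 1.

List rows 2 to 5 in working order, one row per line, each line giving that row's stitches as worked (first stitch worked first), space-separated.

Result:
p o p p p o p p
k k p k k k p k
k k p p k k p p
k k k p k k k p

Derivation:
Row 2: chart row 2, WS - tiled (columns 1-8): k k o k k k o k; work from column 8 back to 1 with k<->p swapped.
Row 3: chart row 3, RS - tile across columns 1-8 and work as-is.
Row 4: chart row 4, WS - tiled (columns 1-8): k k p p k k p p; work from column 8 back to 1 with k<->p swapped.
Row 5: chart row 1, RS - tile across columns 1-8 and work as-is.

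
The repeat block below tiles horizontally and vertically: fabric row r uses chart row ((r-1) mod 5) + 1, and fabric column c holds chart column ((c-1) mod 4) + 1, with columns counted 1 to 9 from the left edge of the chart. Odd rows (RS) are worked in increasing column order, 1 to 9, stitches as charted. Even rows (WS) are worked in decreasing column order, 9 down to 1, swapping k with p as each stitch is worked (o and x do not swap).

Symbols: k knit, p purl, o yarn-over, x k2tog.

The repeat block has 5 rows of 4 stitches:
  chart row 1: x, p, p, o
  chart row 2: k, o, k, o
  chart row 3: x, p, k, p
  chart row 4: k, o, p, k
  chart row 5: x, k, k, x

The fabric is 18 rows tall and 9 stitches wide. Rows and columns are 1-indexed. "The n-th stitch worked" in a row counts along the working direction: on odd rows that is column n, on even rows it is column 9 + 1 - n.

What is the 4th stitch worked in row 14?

For row 14: chart row = ((14-1) mod 5) + 1 = 4; this is a WS (even) row.
Chart row 4 tiled across columns 1-9: k o p k k o p k k
WS: work from column 9 back to column 1 (reverse the tiled row), swapping k<->p (o and x unchanged).
Row 14 as worked: p p k o p p k o p
Stitch 4 in working order -> o

Stitch:
o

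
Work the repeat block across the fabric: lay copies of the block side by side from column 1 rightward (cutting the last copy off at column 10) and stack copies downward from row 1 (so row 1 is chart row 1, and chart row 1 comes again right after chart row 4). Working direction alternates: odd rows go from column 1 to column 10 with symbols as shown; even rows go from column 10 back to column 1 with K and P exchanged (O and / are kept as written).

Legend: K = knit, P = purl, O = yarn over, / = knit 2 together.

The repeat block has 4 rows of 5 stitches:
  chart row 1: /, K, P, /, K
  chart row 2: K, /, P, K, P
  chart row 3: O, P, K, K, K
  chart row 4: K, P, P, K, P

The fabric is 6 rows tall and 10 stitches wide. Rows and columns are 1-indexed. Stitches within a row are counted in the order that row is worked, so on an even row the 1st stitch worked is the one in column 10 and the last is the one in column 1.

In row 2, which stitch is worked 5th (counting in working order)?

== STITCH ==
P

Derivation:
For row 2: chart row = ((2-1) mod 4) + 1 = 2; this is a WS (even) row.
Chart row 2 tiled across columns 1-10: K / P K P K / P K P
Wrong side: read the tiled row from column 10 down to 1 and exchange K with P (leave O, /).
Row 2 as worked: K P K / P K P K / P
Counting 5 along the worked row gives P.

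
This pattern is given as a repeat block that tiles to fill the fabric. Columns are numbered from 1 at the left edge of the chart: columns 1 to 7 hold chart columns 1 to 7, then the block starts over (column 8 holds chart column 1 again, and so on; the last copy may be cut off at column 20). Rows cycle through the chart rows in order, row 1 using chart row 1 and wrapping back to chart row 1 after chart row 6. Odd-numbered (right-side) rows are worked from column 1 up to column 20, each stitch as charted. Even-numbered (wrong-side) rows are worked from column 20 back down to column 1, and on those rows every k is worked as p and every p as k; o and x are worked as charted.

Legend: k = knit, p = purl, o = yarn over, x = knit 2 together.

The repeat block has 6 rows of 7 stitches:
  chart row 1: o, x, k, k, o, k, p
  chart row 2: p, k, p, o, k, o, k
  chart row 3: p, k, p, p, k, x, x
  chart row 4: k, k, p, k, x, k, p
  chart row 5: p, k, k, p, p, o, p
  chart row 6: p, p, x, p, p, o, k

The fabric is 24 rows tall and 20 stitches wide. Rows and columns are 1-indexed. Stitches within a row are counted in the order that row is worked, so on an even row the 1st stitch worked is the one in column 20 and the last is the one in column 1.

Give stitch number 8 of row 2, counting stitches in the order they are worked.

Row 2 uses chart row ((2-1) mod 6)+1 = 2. Row 2 is even, so WS.
Chart row 2 tiled across columns 1-20: p k p o k o k p k p o k o k p k p o k o
WS: work from column 20 back to column 1 (reverse the tiled row), swapping k<->p (o and x unchanged).
Row 2 as worked: o p o k p k p o p o k p k p o p o k p k
Counting 8 along the worked row gives o.

== STITCH ==
o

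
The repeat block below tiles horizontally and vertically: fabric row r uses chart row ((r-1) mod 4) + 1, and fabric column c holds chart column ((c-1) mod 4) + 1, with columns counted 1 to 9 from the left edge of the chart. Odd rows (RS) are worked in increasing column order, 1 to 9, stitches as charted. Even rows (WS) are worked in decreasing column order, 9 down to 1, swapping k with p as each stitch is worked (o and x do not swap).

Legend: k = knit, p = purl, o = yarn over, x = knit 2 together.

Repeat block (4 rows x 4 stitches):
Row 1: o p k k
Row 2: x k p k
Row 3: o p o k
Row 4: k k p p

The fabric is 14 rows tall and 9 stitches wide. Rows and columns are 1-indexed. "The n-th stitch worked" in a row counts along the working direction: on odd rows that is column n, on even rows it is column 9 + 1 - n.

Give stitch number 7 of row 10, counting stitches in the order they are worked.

Row 10 uses chart row ((10-1) mod 4)+1 = 2. Row 10 is even, so WS.
Chart row 2 tiled across columns 1-9: x k p k x k p k x
WS: work from column 9 back to column 1 (reverse the tiled row), swapping k<->p (o and x unchanged).
Row 10 as worked: x p k p x p k p x
The 7th stitch worked is k.

Result:
k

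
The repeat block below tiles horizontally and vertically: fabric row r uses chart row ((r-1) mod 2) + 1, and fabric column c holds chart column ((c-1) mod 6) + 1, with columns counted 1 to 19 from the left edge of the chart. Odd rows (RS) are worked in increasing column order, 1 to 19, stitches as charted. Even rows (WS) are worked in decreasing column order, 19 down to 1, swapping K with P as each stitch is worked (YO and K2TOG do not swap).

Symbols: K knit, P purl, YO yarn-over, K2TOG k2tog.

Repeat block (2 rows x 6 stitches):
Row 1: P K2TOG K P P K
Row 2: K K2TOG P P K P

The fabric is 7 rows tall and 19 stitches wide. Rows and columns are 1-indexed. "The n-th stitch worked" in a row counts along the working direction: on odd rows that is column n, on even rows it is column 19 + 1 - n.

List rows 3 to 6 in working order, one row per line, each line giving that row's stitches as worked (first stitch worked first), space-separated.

Result:
P K2TOG K P P K P K2TOG K P P K P K2TOG K P P K P
P K P K K K2TOG P K P K K K2TOG P K P K K K2TOG P
P K2TOG K P P K P K2TOG K P P K P K2TOG K P P K P
P K P K K K2TOG P K P K K K2TOG P K P K K K2TOG P

Derivation:
Row 3: chart row 1, RS - tile across columns 1-19 and work as-is.
Row 4: chart row 2, WS - tiled (columns 1-19): K K2TOG P P K P K K2TOG P P K P K K2TOG P P K P K; work from column 19 back to 1 with K<->P swapped.
Row 5: chart row 1, RS - tile across columns 1-19 and work as-is.
Row 6: chart row 2, WS - tiled (columns 1-19): K K2TOG P P K P K K2TOG P P K P K K2TOG P P K P K; work from column 19 back to 1 with K<->P swapped.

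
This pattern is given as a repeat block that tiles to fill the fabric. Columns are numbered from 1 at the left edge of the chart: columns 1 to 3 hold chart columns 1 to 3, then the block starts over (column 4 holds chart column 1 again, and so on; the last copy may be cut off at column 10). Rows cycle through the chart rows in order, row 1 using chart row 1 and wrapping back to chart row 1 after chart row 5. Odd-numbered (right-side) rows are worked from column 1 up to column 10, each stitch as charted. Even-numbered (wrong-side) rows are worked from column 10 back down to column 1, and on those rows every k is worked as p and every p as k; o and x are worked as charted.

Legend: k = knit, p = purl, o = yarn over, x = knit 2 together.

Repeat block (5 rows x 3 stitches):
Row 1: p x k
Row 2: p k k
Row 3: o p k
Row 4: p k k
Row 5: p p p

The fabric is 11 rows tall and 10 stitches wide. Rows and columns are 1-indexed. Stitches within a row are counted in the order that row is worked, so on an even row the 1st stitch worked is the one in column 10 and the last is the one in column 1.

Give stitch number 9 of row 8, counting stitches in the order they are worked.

Stitch:
k

Derivation:
Row 8: (8-1) mod 5 = 2, so use chart row 3. Even row -> WS.
Chart row 3 tiled across columns 1-10: o p k o p k o p k o
WS row: flip the tiled sequence (start at column 10) and apply k<->p; o and x stay.
Row 8 as worked: o p k o p k o p k o
The 9th stitch worked is k.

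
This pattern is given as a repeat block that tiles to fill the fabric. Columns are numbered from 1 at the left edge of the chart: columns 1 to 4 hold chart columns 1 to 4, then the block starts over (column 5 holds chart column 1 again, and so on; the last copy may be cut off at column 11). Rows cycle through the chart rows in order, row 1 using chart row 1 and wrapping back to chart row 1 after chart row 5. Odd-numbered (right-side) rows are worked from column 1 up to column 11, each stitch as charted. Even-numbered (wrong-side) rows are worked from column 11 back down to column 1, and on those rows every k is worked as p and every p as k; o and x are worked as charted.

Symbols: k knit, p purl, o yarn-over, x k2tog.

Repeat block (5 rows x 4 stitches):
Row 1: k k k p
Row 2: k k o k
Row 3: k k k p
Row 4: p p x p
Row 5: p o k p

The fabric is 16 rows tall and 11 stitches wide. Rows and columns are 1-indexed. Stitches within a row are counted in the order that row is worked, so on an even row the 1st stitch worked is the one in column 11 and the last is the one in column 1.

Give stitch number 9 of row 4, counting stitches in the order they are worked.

Row 4: (4-1) mod 5 = 3, so use chart row 4. Even row -> WS.
Chart row 4 tiled across columns 1-11: p p x p p p x p p p x
WS: work from column 11 back to column 1 (reverse the tiled row), swapping k<->p (o and x unchanged).
Row 4 as worked: x k k k x k k k x k k
Counting 9 along the worked row gives x.

Result:
x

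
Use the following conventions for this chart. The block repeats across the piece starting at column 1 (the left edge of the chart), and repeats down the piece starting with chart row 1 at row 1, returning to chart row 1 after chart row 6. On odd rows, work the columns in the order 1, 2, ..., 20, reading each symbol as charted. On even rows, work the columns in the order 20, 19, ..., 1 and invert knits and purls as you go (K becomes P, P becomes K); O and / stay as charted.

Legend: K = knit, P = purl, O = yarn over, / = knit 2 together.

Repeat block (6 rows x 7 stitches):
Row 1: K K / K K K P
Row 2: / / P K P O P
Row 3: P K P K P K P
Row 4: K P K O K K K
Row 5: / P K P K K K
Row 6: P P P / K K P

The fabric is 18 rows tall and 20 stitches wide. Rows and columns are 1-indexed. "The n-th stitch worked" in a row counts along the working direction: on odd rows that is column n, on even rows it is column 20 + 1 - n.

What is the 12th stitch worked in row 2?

Result:
/

Derivation:
For row 2: chart row = ((2-1) mod 6) + 1 = 2; this is a WS (even) row.
Chart row 2 tiled across columns 1-20: / / P K P O P / / P K P O P / / P K P O
WS: work from column 20 back to column 1 (reverse the tiled row), swapping K<->P (O and / unchanged).
Row 2 as worked: O K P K / / K O K P K / / K O K P K / /
Stitch 12 in working order -> /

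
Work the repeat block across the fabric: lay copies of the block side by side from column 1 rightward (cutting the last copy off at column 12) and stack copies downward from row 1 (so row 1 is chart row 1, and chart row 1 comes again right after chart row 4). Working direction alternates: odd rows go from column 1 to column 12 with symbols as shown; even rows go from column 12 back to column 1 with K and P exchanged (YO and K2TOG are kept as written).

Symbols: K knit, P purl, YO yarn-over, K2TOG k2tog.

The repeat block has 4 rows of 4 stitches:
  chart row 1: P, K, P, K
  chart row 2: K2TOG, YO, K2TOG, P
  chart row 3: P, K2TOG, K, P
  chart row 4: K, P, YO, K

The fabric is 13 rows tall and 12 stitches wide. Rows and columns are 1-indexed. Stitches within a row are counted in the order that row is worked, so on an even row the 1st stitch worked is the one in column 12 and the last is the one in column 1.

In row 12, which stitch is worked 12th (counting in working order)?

Row 12: (12-1) mod 4 = 3, so use chart row 4. Even row -> WS.
Chart row 4 tiled across columns 1-12: K P YO K K P YO K K P YO K
WS: work from column 12 back to column 1 (reverse the tiled row), swapping K<->P (YO and K2TOG unchanged).
Row 12 as worked: P YO K P P YO K P P YO K P
Counting 12 along the worked row gives P.

Result:
P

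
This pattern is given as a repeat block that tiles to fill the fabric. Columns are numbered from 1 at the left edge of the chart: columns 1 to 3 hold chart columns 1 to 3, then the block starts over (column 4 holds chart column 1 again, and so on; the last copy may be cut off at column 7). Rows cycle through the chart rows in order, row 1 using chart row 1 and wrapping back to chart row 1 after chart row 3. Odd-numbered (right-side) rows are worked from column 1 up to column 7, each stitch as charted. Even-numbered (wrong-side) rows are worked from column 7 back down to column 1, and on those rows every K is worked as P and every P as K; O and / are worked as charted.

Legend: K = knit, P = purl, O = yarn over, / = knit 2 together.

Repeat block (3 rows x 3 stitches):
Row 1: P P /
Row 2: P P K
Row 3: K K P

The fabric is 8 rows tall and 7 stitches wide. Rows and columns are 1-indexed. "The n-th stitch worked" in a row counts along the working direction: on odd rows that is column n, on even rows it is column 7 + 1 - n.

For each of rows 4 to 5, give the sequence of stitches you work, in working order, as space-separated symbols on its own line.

Rows as worked:
K / K K / K K
P P K P P K P

Derivation:
Row 4: chart row 1, WS - tiled (columns 1-7): P P / P P / P; work from column 7 back to 1 with K<->P swapped.
Row 5: chart row 2, RS - tile across columns 1-7 and work as-is.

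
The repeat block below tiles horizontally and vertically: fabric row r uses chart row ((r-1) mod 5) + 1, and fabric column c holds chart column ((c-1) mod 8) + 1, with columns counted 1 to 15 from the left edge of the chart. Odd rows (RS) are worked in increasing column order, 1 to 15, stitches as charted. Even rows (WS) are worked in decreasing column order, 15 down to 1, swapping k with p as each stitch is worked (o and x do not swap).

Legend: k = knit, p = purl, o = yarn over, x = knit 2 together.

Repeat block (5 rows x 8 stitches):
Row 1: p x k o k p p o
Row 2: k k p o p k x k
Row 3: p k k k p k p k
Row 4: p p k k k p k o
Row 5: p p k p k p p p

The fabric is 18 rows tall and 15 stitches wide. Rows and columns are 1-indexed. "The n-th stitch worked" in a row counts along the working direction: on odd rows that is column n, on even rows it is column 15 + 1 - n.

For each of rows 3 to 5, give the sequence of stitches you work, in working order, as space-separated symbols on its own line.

Row 3: chart row 3, RS - tile across columns 1-15 and work as-is.
Row 4: chart row 4, WS - tiled (columns 1-15): p p k k k p k o p p k k k p k; work from column 15 back to 1 with k<->p swapped.
Row 5: chart row 5, RS - tile across columns 1-15 and work as-is.

Result:
p k k k p k p k p k k k p k p
p k p p p k k o p k p p p k k
p p k p k p p p p p k p k p p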